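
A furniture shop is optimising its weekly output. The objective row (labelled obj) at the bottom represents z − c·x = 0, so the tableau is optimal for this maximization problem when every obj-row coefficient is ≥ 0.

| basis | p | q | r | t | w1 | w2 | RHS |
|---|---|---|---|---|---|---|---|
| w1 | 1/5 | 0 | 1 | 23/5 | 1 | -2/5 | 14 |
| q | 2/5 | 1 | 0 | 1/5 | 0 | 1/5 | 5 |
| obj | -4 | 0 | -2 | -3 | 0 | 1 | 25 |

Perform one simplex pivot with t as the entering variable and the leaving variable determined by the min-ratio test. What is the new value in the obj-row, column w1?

Ratio test on column t — row 1: 14/(23/5) = 70/23; row 2: 5/(1/5) = 25. Minimum is 70/23 at row 1 (w1 leaves); pivot element 23/5.
Divide row 1 by 23/5; eliminate column t from the other rows.
obj-row update in column w1: 0 − (-3)·(5/23) = 15/23.

15/23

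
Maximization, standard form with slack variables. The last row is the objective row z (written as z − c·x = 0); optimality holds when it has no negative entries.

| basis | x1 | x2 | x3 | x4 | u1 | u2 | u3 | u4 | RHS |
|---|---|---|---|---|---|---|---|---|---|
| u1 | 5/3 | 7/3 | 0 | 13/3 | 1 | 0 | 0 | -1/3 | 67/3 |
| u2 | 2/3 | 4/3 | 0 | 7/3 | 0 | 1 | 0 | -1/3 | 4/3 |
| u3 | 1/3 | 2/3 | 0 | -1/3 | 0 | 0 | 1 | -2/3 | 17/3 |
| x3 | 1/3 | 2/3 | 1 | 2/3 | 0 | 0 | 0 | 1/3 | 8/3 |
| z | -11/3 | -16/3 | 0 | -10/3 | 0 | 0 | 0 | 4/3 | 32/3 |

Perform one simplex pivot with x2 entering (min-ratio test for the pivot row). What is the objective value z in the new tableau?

Ratio test on column x2 — row 1: (67/3)/(7/3) = 67/7; row 2: (4/3)/(4/3) = 1; row 3: (17/3)/(2/3) = 17/2; row 4: (8/3)/(2/3) = 4. Minimum is 1 at row 2 (u2 leaves); pivot element 4/3.
Pivot on row 2; the z-row RHS becomes 32/3 − (-16/3)·1 = 16.

16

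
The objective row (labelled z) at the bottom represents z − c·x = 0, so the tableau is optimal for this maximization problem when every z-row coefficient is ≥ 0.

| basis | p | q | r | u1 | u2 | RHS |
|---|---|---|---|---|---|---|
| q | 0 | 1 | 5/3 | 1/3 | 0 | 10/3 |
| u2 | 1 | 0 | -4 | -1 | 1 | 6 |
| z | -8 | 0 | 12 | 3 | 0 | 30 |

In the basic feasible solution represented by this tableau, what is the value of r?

r is not in the basis, so in the current basic feasible solution r = 0.

0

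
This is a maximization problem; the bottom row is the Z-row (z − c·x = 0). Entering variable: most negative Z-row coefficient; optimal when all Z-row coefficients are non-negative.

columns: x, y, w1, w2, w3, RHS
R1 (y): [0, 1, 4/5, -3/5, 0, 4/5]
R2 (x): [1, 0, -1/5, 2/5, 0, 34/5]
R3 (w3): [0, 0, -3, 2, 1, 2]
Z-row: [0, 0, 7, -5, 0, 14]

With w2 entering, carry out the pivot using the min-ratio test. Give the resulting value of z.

Ratio test on column w2 — row 1: entry -3/5 ≤ 0; row 2: (34/5)/(2/5) = 17; row 3: 2/2 = 1. Minimum is 1 at row 3 (w3 leaves); pivot element 2.
Pivot on row 3; the Z-row RHS becomes 14 − (-5)·1 = 19.

19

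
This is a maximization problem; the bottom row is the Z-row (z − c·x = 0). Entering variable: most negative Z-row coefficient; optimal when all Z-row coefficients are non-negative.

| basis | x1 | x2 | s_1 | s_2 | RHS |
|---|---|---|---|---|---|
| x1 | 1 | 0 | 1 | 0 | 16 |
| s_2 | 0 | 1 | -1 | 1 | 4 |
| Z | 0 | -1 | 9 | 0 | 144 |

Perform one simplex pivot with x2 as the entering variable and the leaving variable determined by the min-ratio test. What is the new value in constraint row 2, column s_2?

Ratio test on column x2 — row 1: entry 0 ≤ 0; row 2: 4/1 = 4. Minimum is 4 at row 2 (s_2 leaves); pivot element 1.
Divide row 2 by 1; eliminate column x2 from the other rows.
In the new row 2, the s_2 entry is the old entry divided by the pivot: 1/1 = 1.

1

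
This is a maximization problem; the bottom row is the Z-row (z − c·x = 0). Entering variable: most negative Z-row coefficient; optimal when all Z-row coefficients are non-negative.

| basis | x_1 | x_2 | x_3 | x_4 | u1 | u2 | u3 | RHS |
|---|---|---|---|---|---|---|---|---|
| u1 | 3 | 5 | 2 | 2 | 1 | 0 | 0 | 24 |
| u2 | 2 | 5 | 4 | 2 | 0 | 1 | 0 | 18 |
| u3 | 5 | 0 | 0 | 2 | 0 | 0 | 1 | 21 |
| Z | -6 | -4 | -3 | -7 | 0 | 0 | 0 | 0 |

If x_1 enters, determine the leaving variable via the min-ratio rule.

u3

Column x_1 entries and ratios — u1: 24/3 = 8; u2: 18/2 = 9; u3: 21/5 = 21/5.
Smallest ratio is 21/5 in the row of u3, so u3 leaves.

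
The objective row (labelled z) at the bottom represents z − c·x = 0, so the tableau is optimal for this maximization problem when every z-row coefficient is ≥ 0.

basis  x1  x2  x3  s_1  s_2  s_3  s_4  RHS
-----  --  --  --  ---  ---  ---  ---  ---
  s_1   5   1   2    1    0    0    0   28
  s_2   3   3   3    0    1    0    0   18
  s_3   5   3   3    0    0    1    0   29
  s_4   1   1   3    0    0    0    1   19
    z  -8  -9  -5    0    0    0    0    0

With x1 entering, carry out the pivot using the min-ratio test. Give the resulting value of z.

Ratio test on column x1 — row 1: 28/5 = 28/5; row 2: 18/3 = 6; row 3: 29/5 = 29/5; row 4: 19/1 = 19. Minimum is 28/5 at row 1 (s_1 leaves); pivot element 5.
Pivot on row 1; the z-row RHS becomes 0 − (-8)·(28/5) = 224/5.

224/5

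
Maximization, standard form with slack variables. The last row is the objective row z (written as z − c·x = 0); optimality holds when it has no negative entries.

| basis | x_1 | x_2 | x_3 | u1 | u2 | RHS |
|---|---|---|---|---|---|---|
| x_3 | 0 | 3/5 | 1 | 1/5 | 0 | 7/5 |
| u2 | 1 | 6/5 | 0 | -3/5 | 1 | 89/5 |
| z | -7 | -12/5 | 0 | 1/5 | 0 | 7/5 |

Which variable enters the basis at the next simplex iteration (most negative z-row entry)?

Negative z-row entries: x_1: -7, x_2: -12/5.
The most negative is -7 in column x_1, so x_1 enters.

x_1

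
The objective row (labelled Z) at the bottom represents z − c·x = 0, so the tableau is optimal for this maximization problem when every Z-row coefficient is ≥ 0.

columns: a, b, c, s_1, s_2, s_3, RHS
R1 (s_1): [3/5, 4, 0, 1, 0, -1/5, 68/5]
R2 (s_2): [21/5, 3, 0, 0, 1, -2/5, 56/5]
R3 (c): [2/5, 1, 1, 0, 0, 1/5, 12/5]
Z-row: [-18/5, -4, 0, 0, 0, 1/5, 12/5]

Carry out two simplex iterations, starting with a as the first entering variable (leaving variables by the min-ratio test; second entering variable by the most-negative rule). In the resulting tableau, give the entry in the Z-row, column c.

2

Ratio test on column a — row 1: (68/5)/(3/5) = 68/3; row 2: (56/5)/(21/5) = 8/3; row 3: (12/5)/(2/5) = 6. Minimum is 8/3 at row 2 (s_2 leaves); pivot element 21/5.
Divide row 2 by 21/5; eliminate column a from the other rows.
Second iteration: most negative Z-row entry is -10/7 in column b, so b enters.
Ratio test on column b — row 1: 12/(25/7) = 84/25; row 2: (8/3)/(5/7) = 56/15; row 3: (4/3)/(5/7) = 28/15. Minimum is 28/15 at row 3 (c leaves); pivot element 5/7.
Divide row 3 by 5/7; eliminate column b from the other rows.
After both pivots, the entry at the Z-row, column c is 2.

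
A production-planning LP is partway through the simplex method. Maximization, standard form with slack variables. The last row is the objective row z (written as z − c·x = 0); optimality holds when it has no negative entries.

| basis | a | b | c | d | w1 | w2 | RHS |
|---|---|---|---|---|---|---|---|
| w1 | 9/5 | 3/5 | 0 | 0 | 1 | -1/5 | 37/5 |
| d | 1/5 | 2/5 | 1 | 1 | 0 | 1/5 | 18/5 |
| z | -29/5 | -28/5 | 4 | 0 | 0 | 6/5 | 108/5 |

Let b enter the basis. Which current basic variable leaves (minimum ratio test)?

d

Column b entries and ratios — w1: (37/5)/(3/5) = 37/3; d: (18/5)/(2/5) = 9.
Smallest ratio is 9 in the row of d, so d leaves.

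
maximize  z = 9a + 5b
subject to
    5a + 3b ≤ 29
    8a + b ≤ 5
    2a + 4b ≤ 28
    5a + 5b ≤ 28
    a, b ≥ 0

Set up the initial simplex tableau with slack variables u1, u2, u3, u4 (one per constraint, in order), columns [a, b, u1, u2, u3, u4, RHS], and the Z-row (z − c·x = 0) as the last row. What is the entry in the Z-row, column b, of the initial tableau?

-5

The Z-row carries the negated objective coefficients: the b entry is -5.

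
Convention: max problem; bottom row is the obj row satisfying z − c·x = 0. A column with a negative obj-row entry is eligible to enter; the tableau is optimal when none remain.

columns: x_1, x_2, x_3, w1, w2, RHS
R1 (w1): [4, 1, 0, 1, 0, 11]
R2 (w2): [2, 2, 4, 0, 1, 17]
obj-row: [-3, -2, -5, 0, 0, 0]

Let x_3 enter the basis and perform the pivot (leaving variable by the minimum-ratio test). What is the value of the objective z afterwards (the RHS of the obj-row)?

85/4

Ratio test on column x_3 — row 1: entry 0 ≤ 0; row 2: 17/4 = 17/4. Minimum is 17/4 at row 2 (w2 leaves); pivot element 4.
Pivot on row 2; the obj-row RHS becomes 0 − (-5)·(17/4) = 85/4.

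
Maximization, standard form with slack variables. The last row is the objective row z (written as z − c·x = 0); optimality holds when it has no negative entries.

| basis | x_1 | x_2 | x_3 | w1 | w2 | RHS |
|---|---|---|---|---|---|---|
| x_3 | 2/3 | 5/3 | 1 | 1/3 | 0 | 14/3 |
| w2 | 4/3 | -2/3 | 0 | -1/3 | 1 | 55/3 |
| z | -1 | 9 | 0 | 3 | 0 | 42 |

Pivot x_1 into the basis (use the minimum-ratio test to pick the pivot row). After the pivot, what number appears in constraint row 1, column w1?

1/2

Ratio test on column x_1 — row 1: (14/3)/(2/3) = 7; row 2: (55/3)/(4/3) = 55/4. Minimum is 7 at row 1 (x_3 leaves); pivot element 2/3.
Divide row 1 by 2/3; eliminate column x_1 from the other rows.
In the new row 1, the w1 entry is the old entry divided by the pivot: (1/3)/(2/3) = 1/2.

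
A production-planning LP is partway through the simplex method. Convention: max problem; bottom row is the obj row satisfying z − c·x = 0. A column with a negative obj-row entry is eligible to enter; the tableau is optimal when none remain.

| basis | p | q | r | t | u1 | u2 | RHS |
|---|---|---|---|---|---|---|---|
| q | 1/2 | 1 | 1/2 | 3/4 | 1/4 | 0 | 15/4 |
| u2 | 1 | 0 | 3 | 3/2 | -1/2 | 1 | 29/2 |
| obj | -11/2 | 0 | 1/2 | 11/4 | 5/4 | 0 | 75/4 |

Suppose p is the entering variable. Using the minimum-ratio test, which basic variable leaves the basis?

Column p entries and ratios — q: (15/4)/(1/2) = 15/2; u2: (29/2)/1 = 29/2.
Smallest ratio is 15/2 in the row of q, so q leaves.

q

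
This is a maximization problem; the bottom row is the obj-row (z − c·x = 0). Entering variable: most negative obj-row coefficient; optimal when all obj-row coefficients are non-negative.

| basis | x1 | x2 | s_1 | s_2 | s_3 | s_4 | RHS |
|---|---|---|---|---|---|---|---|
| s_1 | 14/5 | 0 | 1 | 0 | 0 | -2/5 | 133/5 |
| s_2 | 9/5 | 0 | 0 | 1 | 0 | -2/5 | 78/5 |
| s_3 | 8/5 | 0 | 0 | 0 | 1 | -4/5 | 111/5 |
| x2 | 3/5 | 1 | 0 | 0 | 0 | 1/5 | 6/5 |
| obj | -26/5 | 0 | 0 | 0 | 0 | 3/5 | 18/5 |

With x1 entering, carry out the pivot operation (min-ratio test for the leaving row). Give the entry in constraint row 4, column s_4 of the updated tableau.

1/3

Ratio test on column x1 — row 1: (133/5)/(14/5) = 19/2; row 2: (78/5)/(9/5) = 26/3; row 3: (111/5)/(8/5) = 111/8; row 4: (6/5)/(3/5) = 2. Minimum is 2 at row 4 (x2 leaves); pivot element 3/5.
Divide row 4 by 3/5; eliminate column x1 from the other rows.
In the new row 4, the s_4 entry is the old entry divided by the pivot: (1/5)/(3/5) = 1/3.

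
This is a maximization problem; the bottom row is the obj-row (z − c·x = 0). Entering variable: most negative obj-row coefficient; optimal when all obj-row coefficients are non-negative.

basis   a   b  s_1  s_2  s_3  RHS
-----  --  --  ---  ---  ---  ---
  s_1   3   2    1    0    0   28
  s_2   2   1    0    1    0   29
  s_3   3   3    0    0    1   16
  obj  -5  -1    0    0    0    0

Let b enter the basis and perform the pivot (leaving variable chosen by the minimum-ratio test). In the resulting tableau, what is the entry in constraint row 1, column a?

1

Ratio test on column b — row 1: 28/2 = 14; row 2: 29/1 = 29; row 3: 16/3 = 16/3. Minimum is 16/3 at row 3 (s_3 leaves); pivot element 3.
Divide row 3 by 3; eliminate column b from the other rows.
Row 1 update in column a: 3 − 2·1 = 1.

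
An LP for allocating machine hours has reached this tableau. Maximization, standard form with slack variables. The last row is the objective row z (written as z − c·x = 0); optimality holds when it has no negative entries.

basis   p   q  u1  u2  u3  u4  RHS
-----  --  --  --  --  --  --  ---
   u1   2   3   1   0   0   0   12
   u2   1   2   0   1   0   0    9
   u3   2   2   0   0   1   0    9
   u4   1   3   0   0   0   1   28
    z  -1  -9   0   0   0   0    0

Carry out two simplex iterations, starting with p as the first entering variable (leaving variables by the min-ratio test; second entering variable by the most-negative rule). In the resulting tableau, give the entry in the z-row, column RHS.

Ratio test on column p — row 1: 12/2 = 6; row 2: 9/1 = 9; row 3: 9/2 = 9/2; row 4: 28/1 = 28. Minimum is 9/2 at row 3 (u3 leaves); pivot element 2.
Divide row 3 by 2; eliminate column p from the other rows.
Second iteration: most negative z-row entry is -8 in column q, so q enters.
Ratio test on column q — row 1: 3/1 = 3; row 2: (9/2)/1 = 9/2; row 3: (9/2)/1 = 9/2; row 4: (47/2)/2 = 47/4. Minimum is 3 at row 1 (u1 leaves); pivot element 1.
Divide row 1 by 1; eliminate column q from the other rows.
After both pivots, the entry at the z-row, column RHS is 57/2.

57/2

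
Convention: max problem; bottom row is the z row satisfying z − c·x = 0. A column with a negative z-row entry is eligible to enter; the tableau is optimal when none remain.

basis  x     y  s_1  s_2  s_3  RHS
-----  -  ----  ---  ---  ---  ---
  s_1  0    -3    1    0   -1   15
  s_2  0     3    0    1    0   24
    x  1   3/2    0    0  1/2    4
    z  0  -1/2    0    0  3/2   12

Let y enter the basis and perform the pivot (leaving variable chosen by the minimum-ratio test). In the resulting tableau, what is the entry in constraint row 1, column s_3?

0

Ratio test on column y — row 1: entry -3 ≤ 0; row 2: 24/3 = 8; row 3: 4/(3/2) = 8/3. Minimum is 8/3 at row 3 (x leaves); pivot element 3/2.
Divide row 3 by 3/2; eliminate column y from the other rows.
Row 1 update in column s_3: -1 − (-3)·(1/3) = 0.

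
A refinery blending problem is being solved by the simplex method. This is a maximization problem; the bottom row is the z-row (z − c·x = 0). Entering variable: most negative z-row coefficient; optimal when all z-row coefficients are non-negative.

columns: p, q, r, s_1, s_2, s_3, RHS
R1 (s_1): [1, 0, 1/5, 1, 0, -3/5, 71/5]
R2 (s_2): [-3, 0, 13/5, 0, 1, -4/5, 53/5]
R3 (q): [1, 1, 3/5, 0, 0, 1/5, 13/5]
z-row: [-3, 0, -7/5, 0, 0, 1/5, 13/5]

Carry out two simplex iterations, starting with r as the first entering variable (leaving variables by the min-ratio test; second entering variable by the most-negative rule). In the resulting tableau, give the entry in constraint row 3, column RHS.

Ratio test on column r — row 1: (71/5)/(1/5) = 71; row 2: (53/5)/(13/5) = 53/13; row 3: (13/5)/(3/5) = 13/3. Minimum is 53/13 at row 2 (s_2 leaves); pivot element 13/5.
Divide row 2 by 13/5; eliminate column r from the other rows.
Second iteration: most negative z-row entry is -60/13 in column p, so p enters.
Ratio test on column p — row 1: (174/13)/(16/13) = 87/8; row 2: entry -15/13 ≤ 0; row 3: (2/13)/(22/13) = 1/11. Minimum is 1/11 at row 3 (q leaves); pivot element 22/13.
Divide row 3 by 22/13; eliminate column p from the other rows.
After both pivots, the entry at constraint row 3, column RHS is 1/11.

1/11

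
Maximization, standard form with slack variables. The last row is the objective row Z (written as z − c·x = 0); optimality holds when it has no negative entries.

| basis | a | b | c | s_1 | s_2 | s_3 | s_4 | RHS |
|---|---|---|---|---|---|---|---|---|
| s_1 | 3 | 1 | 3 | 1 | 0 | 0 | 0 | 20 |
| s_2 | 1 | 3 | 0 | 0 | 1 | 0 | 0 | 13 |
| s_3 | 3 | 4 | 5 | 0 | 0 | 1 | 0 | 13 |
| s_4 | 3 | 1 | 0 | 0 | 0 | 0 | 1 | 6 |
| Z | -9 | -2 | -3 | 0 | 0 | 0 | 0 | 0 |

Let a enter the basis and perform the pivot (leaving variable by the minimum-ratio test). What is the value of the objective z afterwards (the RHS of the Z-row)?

Ratio test on column a — row 1: 20/3 = 20/3; row 2: 13/1 = 13; row 3: 13/3 = 13/3; row 4: 6/3 = 2. Minimum is 2 at row 4 (s_4 leaves); pivot element 3.
Pivot on row 4; the Z-row RHS becomes 0 − (-9)·2 = 18.

18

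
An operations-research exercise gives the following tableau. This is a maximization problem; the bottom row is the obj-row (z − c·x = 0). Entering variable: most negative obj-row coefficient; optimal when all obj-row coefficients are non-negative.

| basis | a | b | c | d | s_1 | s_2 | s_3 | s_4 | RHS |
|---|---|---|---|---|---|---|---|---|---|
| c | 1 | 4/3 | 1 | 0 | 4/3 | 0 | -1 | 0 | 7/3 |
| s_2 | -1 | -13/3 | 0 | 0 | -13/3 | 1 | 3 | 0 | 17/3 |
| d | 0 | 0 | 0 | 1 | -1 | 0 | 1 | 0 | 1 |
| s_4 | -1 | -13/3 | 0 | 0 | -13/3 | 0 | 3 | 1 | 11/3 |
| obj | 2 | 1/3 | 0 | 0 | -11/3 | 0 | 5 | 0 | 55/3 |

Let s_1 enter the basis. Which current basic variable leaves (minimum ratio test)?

Column s_1 entries and ratios — c: (7/3)/(4/3) = 7/4; s_2: -13/3 ≤ 0, skip; d: -1 ≤ 0, skip; s_4: -13/3 ≤ 0, skip.
Smallest ratio is 7/4 in the row of c, so c leaves.

c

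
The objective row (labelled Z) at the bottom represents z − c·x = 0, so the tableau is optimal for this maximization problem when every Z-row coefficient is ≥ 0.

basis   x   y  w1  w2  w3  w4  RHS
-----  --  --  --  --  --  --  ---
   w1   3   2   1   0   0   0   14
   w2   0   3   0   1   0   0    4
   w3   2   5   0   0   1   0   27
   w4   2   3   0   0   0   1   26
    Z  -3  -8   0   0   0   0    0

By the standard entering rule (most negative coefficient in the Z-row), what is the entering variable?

y

Negative Z-row entries: x: -3, y: -8.
The most negative is -8 in column y, so y enters.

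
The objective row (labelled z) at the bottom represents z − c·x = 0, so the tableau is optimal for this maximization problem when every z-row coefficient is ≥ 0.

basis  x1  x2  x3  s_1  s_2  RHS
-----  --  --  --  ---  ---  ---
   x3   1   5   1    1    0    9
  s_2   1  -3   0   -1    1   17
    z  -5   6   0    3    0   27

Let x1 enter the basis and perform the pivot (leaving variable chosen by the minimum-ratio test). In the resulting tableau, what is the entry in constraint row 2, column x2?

Ratio test on column x1 — row 1: 9/1 = 9; row 2: 17/1 = 17. Minimum is 9 at row 1 (x3 leaves); pivot element 1.
Divide row 1 by 1; eliminate column x1 from the other rows.
Row 2 update in column x2: -3 − 1·5 = -8.

-8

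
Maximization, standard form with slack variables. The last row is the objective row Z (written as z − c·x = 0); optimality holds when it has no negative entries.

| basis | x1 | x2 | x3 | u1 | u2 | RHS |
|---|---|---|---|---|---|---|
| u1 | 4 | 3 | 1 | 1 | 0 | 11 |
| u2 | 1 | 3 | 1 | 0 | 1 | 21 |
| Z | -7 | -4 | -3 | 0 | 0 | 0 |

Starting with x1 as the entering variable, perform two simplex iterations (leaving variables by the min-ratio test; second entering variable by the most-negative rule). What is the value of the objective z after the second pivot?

Ratio test on column x1 — row 1: 11/4 = 11/4; row 2: 21/1 = 21. Minimum is 11/4 at row 1 (u1 leaves); pivot element 4.
Pivot on row 1; the Z-row RHS becomes 0 − (-7)·(11/4) = 77/4.
Next entering variable (most negative Z-row entry -5/4): x3.
Ratio test on column x3 — row 1: (11/4)/(1/4) = 11; row 2: (73/4)/(3/4) = 73/3. Minimum is 11 at row 1 (x1 leaves); pivot element 1/4.
After the second pivot the Z-row RHS is 77/4 − (-5/4)·11 = 33.

33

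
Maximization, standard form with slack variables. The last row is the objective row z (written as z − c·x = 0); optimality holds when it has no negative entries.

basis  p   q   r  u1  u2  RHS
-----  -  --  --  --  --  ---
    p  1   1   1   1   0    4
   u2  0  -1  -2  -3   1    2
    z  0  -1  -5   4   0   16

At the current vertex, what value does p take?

p is basic (row 1); its value is the RHS of that row, 4.

4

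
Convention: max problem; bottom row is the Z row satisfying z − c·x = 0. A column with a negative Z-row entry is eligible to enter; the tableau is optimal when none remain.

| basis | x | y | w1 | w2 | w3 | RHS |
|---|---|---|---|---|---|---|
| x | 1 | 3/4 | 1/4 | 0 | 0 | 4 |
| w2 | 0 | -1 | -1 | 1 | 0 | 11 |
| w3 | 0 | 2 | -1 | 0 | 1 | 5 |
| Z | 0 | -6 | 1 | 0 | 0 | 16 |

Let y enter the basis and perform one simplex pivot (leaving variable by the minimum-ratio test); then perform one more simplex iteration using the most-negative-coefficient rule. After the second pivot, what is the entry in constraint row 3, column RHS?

Ratio test on column y — row 1: 4/(3/4) = 16/3; row 2: entry -1 ≤ 0; row 3: 5/2 = 5/2. Minimum is 5/2 at row 3 (w3 leaves); pivot element 2.
Divide row 3 by 2; eliminate column y from the other rows.
Second iteration: most negative Z-row entry is -2 in column w1, so w1 enters.
Ratio test on column w1 — row 1: (17/8)/(5/8) = 17/5; row 2: entry -3/2 ≤ 0; row 3: entry -1/2 ≤ 0. Minimum is 17/5 at row 1 (x leaves); pivot element 5/8.
Divide row 1 by 5/8; eliminate column w1 from the other rows.
After both pivots, the entry at constraint row 3, column RHS is 21/5.

21/5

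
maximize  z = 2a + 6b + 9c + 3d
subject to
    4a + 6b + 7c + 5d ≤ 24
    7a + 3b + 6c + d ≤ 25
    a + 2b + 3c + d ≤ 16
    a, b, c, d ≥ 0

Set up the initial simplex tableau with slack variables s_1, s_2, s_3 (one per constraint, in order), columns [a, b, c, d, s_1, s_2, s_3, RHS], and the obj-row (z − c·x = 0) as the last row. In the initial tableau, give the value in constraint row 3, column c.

Constraint 3 has coefficient 3 on c.

3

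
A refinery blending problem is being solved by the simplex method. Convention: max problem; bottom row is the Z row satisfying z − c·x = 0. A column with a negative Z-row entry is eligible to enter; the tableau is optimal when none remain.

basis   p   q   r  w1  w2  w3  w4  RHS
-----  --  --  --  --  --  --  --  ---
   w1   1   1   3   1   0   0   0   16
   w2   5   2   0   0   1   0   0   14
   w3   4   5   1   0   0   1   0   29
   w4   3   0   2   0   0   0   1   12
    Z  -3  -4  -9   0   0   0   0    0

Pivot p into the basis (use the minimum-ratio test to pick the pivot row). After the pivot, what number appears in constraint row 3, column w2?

Ratio test on column p — row 1: 16/1 = 16; row 2: 14/5 = 14/5; row 3: 29/4 = 29/4; row 4: 12/3 = 4. Minimum is 14/5 at row 2 (w2 leaves); pivot element 5.
Divide row 2 by 5; eliminate column p from the other rows.
Row 3 update in column w2: 0 − 4·(1/5) = -4/5.

-4/5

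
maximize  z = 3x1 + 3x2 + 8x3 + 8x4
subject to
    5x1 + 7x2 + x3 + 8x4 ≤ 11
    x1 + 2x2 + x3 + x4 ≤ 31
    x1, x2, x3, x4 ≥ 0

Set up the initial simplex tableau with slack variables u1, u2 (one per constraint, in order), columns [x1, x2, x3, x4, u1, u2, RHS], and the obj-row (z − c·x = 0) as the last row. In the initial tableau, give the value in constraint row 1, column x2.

Constraint 1 has coefficient 7 on x2.

7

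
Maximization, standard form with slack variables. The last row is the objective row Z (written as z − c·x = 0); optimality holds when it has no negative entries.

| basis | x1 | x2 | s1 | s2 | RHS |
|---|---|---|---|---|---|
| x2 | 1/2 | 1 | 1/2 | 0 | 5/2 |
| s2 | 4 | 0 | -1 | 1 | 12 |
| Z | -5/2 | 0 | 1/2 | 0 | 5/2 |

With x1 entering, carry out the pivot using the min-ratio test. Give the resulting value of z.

Ratio test on column x1 — row 1: (5/2)/(1/2) = 5; row 2: 12/4 = 3. Minimum is 3 at row 2 (s2 leaves); pivot element 4.
Pivot on row 2; the Z-row RHS becomes 5/2 − (-5/2)·3 = 10.

10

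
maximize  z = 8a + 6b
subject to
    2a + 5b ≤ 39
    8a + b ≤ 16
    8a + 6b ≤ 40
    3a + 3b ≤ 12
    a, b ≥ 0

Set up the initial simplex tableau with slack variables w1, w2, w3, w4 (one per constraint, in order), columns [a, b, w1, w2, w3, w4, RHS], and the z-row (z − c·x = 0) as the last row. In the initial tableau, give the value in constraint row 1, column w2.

Slack w2 belongs to constraint 2; its column is the unit vector e_2, so the entry in row 1 is 0.

0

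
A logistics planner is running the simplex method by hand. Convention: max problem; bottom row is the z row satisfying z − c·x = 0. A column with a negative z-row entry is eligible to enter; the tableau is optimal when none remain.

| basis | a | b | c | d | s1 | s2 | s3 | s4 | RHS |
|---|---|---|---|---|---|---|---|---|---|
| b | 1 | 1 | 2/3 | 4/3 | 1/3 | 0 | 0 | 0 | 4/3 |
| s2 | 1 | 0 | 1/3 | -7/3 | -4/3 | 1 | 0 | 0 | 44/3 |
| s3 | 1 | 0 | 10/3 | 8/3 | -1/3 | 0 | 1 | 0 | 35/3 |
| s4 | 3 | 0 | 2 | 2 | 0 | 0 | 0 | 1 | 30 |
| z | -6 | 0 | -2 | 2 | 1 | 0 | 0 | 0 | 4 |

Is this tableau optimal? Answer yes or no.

no

The z-row has a negative entry -6 in column a, so it is not optimal.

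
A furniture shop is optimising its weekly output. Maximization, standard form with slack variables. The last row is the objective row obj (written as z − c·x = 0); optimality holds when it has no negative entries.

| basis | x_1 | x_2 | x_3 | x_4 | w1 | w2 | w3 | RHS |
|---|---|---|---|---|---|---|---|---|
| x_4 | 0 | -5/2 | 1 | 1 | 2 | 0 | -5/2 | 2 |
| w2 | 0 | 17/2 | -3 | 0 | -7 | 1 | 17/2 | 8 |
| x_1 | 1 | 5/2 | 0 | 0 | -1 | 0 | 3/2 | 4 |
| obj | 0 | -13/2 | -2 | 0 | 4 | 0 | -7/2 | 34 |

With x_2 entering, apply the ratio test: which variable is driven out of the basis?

w2

Column x_2 entries and ratios — x_4: -5/2 ≤ 0, skip; w2: 8/(17/2) = 16/17; x_1: 4/(5/2) = 8/5.
Smallest ratio is 16/17 in the row of w2, so w2 leaves.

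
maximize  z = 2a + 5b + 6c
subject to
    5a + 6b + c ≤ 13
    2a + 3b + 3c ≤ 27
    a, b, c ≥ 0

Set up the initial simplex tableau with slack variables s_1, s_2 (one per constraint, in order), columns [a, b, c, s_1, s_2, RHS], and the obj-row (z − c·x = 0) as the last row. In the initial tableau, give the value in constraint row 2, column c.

Constraint 2 has coefficient 3 on c.

3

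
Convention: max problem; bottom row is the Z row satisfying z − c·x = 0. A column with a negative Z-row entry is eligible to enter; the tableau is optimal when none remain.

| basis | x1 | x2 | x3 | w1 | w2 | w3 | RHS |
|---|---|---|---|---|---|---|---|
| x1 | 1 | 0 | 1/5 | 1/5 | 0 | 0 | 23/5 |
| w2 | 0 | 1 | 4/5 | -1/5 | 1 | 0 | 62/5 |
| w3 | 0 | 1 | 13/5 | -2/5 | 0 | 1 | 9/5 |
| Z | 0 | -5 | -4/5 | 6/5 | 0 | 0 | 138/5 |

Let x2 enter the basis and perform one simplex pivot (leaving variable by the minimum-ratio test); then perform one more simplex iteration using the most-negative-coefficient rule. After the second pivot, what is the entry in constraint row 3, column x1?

Ratio test on column x2 — row 1: entry 0 ≤ 0; row 2: (62/5)/1 = 62/5; row 3: (9/5)/1 = 9/5. Minimum is 9/5 at row 3 (w3 leaves); pivot element 1.
Divide row 3 by 1; eliminate column x2 from the other rows.
Second iteration: most negative Z-row entry is -4/5 in column w1, so w1 enters.
Ratio test on column w1 — row 1: (23/5)/(1/5) = 23; row 2: (53/5)/(1/5) = 53; row 3: entry -2/5 ≤ 0. Minimum is 23 at row 1 (x1 leaves); pivot element 1/5.
Divide row 1 by 1/5; eliminate column w1 from the other rows.
After both pivots, the entry at constraint row 3, column x1 is 2.

2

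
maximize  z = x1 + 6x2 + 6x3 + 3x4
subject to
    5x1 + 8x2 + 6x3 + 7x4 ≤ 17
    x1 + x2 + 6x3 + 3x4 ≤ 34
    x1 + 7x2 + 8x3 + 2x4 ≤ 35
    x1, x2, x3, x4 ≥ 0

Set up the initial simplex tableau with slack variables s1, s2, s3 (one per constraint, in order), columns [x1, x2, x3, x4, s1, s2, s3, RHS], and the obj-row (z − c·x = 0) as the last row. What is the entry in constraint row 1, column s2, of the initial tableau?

0

Slack s2 belongs to constraint 2; its column is the unit vector e_2, so the entry in row 1 is 0.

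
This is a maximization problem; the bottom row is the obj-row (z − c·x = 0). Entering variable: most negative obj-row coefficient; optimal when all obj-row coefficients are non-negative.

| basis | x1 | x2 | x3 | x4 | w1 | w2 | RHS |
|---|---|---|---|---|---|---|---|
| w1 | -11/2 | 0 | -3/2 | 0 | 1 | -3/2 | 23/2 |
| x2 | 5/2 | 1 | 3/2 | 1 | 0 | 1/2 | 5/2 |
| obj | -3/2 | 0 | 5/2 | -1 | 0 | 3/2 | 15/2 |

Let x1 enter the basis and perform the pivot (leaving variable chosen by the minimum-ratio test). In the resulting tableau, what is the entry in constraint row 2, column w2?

Ratio test on column x1 — row 1: entry -11/2 ≤ 0; row 2: (5/2)/(5/2) = 1. Minimum is 1 at row 2 (x2 leaves); pivot element 5/2.
Divide row 2 by 5/2; eliminate column x1 from the other rows.
In the new row 2, the w2 entry is the old entry divided by the pivot: (1/2)/(5/2) = 1/5.

1/5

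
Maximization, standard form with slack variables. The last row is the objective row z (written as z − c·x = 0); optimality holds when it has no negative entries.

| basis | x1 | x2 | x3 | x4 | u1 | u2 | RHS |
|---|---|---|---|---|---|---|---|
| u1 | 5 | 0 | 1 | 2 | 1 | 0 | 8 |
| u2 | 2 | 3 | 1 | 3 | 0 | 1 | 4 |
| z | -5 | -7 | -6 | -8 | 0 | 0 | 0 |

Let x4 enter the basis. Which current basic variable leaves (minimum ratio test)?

Column x4 entries and ratios — u1: 8/2 = 4; u2: 4/3 = 4/3.
Smallest ratio is 4/3 in the row of u2, so u2 leaves.

u2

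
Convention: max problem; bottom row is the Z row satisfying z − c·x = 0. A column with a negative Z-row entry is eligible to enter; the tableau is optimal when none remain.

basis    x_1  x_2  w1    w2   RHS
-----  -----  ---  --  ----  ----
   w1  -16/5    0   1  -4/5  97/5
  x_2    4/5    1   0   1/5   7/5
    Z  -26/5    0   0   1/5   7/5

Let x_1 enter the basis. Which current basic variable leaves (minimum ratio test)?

Column x_1 entries and ratios — w1: -16/5 ≤ 0, skip; x_2: (7/5)/(4/5) = 7/4.
Smallest ratio is 7/4 in the row of x_2, so x_2 leaves.

x_2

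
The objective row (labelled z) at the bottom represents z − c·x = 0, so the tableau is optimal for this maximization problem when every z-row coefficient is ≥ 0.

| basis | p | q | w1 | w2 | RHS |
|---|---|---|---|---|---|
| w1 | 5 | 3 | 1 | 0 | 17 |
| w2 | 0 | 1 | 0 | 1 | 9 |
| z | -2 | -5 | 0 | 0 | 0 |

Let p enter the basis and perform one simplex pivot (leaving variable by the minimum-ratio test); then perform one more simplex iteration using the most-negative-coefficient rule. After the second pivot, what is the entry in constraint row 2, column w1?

-1/3

Ratio test on column p — row 1: 17/5 = 17/5; row 2: entry 0 ≤ 0. Minimum is 17/5 at row 1 (w1 leaves); pivot element 5.
Divide row 1 by 5; eliminate column p from the other rows.
Second iteration: most negative z-row entry is -19/5 in column q, so q enters.
Ratio test on column q — row 1: (17/5)/(3/5) = 17/3; row 2: 9/1 = 9. Minimum is 17/3 at row 1 (p leaves); pivot element 3/5.
Divide row 1 by 3/5; eliminate column q from the other rows.
After both pivots, the entry at constraint row 2, column w1 is -1/3.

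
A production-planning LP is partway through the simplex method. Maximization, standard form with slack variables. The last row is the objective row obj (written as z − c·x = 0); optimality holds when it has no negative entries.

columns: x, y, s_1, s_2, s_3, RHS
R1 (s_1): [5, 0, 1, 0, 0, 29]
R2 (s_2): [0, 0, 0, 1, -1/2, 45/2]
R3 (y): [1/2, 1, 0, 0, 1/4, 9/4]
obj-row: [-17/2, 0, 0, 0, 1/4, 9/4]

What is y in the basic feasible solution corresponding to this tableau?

9/4

y is basic (row 3); its value is the RHS of that row, 9/4.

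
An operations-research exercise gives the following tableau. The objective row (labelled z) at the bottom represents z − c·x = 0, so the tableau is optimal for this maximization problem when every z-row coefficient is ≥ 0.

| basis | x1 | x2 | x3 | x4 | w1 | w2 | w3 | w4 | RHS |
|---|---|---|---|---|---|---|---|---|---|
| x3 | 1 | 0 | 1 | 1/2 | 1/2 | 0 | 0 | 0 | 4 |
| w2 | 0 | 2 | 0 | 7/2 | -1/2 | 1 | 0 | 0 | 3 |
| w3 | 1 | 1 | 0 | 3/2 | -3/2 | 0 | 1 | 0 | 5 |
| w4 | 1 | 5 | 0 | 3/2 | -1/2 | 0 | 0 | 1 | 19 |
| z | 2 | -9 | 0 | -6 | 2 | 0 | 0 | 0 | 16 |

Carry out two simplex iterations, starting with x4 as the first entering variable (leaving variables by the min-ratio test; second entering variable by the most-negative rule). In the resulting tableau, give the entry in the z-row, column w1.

-1/4

Ratio test on column x4 — row 1: 4/(1/2) = 8; row 2: 3/(7/2) = 6/7; row 3: 5/(3/2) = 10/3; row 4: 19/(3/2) = 38/3. Minimum is 6/7 at row 2 (w2 leaves); pivot element 7/2.
Divide row 2 by 7/2; eliminate column x4 from the other rows.
Second iteration: most negative z-row entry is -39/7 in column x2, so x2 enters.
Ratio test on column x2 — row 1: entry -2/7 ≤ 0; row 2: (6/7)/(4/7) = 3/2; row 3: (26/7)/(1/7) = 26; row 4: (124/7)/(29/7) = 124/29. Minimum is 3/2 at row 2 (x4 leaves); pivot element 4/7.
Divide row 2 by 4/7; eliminate column x2 from the other rows.
After both pivots, the entry at the z-row, column w1 is -1/4.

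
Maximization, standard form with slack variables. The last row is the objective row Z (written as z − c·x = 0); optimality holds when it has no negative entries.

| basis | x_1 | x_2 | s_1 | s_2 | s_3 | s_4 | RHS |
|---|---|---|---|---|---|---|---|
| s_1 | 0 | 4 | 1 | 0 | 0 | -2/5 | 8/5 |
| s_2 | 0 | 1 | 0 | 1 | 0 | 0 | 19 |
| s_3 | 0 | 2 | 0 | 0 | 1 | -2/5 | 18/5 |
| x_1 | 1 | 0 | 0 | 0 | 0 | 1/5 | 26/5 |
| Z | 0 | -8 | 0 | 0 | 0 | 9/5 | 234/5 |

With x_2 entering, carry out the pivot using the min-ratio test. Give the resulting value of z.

Ratio test on column x_2 — row 1: (8/5)/4 = 2/5; row 2: 19/1 = 19; row 3: (18/5)/2 = 9/5; row 4: entry 0 ≤ 0. Minimum is 2/5 at row 1 (s_1 leaves); pivot element 4.
Pivot on row 1; the Z-row RHS becomes 234/5 − (-8)·(2/5) = 50.

50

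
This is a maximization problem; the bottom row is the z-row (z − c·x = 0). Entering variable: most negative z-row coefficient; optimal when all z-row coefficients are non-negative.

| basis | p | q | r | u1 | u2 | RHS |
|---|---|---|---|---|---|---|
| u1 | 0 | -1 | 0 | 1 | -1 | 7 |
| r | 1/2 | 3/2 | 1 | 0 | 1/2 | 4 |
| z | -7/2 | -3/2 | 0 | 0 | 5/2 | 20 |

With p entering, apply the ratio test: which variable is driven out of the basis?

Column p entries and ratios — u1: 0 ≤ 0, skip; r: 4/(1/2) = 8.
Smallest ratio is 8 in the row of r, so r leaves.

r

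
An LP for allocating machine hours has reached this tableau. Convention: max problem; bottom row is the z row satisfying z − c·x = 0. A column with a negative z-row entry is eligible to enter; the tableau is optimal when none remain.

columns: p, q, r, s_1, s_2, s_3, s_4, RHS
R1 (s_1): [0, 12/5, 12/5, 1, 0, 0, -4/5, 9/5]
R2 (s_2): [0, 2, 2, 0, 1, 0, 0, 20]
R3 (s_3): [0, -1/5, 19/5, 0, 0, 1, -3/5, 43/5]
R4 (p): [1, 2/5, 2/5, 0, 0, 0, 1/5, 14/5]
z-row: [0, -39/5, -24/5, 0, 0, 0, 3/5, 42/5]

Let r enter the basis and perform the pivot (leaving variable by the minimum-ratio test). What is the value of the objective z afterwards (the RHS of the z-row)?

Ratio test on column r — row 1: (9/5)/(12/5) = 3/4; row 2: 20/2 = 10; row 3: (43/5)/(19/5) = 43/19; row 4: (14/5)/(2/5) = 7. Minimum is 3/4 at row 1 (s_1 leaves); pivot element 12/5.
Pivot on row 1; the z-row RHS becomes 42/5 − (-24/5)·(3/4) = 12.

12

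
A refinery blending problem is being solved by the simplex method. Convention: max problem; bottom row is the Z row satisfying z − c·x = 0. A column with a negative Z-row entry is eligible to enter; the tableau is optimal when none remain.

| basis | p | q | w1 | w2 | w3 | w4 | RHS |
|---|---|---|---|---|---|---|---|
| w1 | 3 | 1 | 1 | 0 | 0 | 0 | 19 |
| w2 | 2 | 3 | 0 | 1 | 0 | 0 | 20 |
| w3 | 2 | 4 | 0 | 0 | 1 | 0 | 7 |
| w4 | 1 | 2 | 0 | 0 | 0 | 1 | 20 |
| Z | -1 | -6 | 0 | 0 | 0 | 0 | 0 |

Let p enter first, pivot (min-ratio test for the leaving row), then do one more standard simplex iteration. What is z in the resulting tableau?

21/2

Ratio test on column p — row 1: 19/3 = 19/3; row 2: 20/2 = 10; row 3: 7/2 = 7/2; row 4: 20/1 = 20. Minimum is 7/2 at row 3 (w3 leaves); pivot element 2.
Pivot on row 3; the Z-row RHS becomes 0 − (-1)·(7/2) = 7/2.
Next entering variable (most negative Z-row entry -4): q.
Ratio test on column q — row 1: entry -5 ≤ 0; row 2: entry -1 ≤ 0; row 3: (7/2)/2 = 7/4; row 4: entry 0 ≤ 0. Minimum is 7/4 at row 3 (p leaves); pivot element 2.
After the second pivot the Z-row RHS is 7/2 − (-4)·(7/4) = 21/2.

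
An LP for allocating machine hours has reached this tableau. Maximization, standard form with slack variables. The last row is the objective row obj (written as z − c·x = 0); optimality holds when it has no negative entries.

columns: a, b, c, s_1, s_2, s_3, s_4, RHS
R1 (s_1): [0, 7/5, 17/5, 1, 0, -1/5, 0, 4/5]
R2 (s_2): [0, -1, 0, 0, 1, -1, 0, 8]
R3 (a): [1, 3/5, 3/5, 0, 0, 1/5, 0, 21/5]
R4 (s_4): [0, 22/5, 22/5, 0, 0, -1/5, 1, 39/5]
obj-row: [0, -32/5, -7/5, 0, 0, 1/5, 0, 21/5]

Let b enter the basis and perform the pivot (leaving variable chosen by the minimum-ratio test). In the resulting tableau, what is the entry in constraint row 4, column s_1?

Ratio test on column b — row 1: (4/5)/(7/5) = 4/7; row 2: entry -1 ≤ 0; row 3: (21/5)/(3/5) = 7; row 4: (39/5)/(22/5) = 39/22. Minimum is 4/7 at row 1 (s_1 leaves); pivot element 7/5.
Divide row 1 by 7/5; eliminate column b from the other rows.
Row 4 update in column s_1: 0 − (22/5)·(5/7) = -22/7.

-22/7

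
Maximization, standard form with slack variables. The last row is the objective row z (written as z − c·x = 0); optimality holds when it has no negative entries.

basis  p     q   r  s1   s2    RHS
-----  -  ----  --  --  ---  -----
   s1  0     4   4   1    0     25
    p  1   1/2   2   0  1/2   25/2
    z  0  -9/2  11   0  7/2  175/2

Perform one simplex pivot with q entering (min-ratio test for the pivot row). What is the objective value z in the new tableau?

925/8

Ratio test on column q — row 1: 25/4 = 25/4; row 2: (25/2)/(1/2) = 25. Minimum is 25/4 at row 1 (s1 leaves); pivot element 4.
Pivot on row 1; the z-row RHS becomes 175/2 − (-9/2)·(25/4) = 925/8.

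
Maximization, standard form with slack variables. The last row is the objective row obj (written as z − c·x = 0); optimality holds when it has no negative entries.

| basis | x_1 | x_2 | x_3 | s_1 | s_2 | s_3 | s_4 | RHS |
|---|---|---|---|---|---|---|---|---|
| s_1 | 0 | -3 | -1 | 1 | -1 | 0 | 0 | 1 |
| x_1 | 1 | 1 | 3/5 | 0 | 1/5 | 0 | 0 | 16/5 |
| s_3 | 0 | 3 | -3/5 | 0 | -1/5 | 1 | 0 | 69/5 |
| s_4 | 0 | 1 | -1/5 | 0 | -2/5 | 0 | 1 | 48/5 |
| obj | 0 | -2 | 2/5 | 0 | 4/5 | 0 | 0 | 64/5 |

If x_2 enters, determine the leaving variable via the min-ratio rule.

x_1

Column x_2 entries and ratios — s_1: -3 ≤ 0, skip; x_1: (16/5)/1 = 16/5; s_3: (69/5)/3 = 23/5; s_4: (48/5)/1 = 48/5.
Smallest ratio is 16/5 in the row of x_1, so x_1 leaves.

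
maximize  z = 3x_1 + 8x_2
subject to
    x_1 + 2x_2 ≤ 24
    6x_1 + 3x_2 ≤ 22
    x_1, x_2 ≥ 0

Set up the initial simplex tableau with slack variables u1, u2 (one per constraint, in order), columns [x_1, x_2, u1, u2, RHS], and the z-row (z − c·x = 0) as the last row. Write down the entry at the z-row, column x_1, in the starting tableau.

-3

The z-row carries the negated objective coefficients: the x_1 entry is -3.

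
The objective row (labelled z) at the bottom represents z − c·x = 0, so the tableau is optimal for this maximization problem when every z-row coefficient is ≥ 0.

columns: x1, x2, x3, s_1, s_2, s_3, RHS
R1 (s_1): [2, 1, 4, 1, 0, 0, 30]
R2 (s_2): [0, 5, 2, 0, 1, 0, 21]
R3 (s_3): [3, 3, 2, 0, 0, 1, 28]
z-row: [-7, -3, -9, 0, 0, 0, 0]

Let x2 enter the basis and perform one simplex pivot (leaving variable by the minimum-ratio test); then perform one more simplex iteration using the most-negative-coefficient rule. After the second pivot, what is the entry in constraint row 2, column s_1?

Ratio test on column x2 — row 1: 30/1 = 30; row 2: 21/5 = 21/5; row 3: 28/3 = 28/3. Minimum is 21/5 at row 2 (s_2 leaves); pivot element 5.
Divide row 2 by 5; eliminate column x2 from the other rows.
Second iteration: most negative z-row entry is -39/5 in column x3, so x3 enters.
Ratio test on column x3 — row 1: (129/5)/(18/5) = 43/6; row 2: (21/5)/(2/5) = 21/2; row 3: (77/5)/(4/5) = 77/4. Minimum is 43/6 at row 1 (s_1 leaves); pivot element 18/5.
Divide row 1 by 18/5; eliminate column x3 from the other rows.
After both pivots, the entry at constraint row 2, column s_1 is -1/9.

-1/9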